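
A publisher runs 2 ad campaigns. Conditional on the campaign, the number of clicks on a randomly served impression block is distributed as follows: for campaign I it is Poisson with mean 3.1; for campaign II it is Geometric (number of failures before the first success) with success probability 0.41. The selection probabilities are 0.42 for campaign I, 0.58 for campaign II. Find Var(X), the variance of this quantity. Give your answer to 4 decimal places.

Per component, I: μ=3.1, E[X²]=12.71; II: μ=1.43902, E[X²]=5.58061.
E[X] = 0.42·3.1 + 0.58·1.43902 = 2.13663.
E[X²] = 0.42·12.71 + 0.58·5.58061 = 8.57495.
Var(X) = E[X²] − (E[X])² = 8.57495 − 4.56521 = 4.00975.

4.0097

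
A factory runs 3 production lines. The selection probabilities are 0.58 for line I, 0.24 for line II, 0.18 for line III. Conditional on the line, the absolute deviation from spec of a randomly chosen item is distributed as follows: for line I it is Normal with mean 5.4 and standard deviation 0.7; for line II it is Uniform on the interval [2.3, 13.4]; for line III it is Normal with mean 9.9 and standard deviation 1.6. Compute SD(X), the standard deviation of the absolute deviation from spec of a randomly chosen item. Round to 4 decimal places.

Per component, I: μ=5.4, E[X²]=29.65; II: μ=7.85, E[X²]=71.89; III: μ=9.9, E[X²]=100.57.
E[X] = 0.58·5.4 + 0.24·7.85 + 0.18·9.9 = 6.798.
E[X²] = 0.58·29.65 + 0.24·71.89 + 0.18·100.57 = 52.5532.
Var(X) = E[X²] − (E[X])² = 52.5532 − 46.2128 = 6.3404.
SD(X) = √6.3404 = 2.51801.

2.5180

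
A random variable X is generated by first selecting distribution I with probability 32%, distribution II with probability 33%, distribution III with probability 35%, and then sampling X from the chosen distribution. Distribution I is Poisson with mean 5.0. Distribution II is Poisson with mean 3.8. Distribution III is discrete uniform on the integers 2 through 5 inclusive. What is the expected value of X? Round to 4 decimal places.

Component means — I: 5; II: 3.8; III: 3.5.
E[X] = 0.32·5 + 0.33·3.8 + 0.35·3.5 = 4.079.

4.0790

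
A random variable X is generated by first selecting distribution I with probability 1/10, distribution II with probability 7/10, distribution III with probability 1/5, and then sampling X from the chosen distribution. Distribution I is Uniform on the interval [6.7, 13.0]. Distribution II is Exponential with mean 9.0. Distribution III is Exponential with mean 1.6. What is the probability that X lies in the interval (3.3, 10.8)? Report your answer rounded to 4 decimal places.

0.3646

Conditional on each component, P(3.3 < X < 10.8): I: 0.650794; II: 0.391846; III: 0.125965.
By total probability, P(3.3 < X < 10.8) = 0.1·0.650794 + 0.7·0.391846 + 0.2·0.125965 = 0.364565.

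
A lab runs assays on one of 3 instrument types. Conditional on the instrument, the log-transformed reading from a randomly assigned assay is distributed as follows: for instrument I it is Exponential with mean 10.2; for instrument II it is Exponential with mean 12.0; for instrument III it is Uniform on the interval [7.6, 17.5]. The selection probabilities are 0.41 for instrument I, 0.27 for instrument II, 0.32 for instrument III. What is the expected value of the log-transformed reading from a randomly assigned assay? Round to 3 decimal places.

11.438

Component means — I: 10.2; II: 12; III: 12.55.
E[X] = 0.41·10.2 + 0.27·12 + 0.32·12.55 = 11.438.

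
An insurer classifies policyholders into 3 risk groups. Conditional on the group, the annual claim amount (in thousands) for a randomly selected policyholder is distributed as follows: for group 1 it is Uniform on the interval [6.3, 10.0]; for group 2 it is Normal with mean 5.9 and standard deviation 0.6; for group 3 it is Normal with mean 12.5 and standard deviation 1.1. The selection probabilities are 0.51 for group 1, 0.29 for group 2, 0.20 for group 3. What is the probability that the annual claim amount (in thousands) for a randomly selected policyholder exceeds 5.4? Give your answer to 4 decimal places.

Conditional on each group, P(X > 5.4): 1: 1; 2: 0.797672; 3: 1.
By total probability, P(X > 5.4) = 0.51·1 + 0.29·0.797672 + 0.2·1 = 0.941325.

0.9413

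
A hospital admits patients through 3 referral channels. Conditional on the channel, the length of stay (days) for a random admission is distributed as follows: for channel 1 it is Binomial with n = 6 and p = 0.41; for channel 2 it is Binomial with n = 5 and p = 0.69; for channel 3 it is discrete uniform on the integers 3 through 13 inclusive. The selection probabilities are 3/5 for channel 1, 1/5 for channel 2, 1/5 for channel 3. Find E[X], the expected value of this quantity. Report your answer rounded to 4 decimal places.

3.7660

Component means — 1: 2.46; 2: 3.45; 3: 8.
E[X] = 0.6·2.46 + 0.2·3.45 + 0.2·8 = 3.766.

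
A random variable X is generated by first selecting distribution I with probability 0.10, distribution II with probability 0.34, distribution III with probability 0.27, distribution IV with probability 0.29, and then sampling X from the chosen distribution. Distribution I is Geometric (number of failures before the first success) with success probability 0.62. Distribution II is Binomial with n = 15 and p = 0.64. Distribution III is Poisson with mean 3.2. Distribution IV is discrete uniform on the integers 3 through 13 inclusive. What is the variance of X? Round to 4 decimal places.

15.3638

Per component, I: μ=0.612903, E[X²]=1.3642; II: μ=9.6, E[X²]=95.616; III: μ=3.2, E[X²]=13.44; IV: μ=8, E[X²]=74.
E[X] = 0.1·0.612903 + 0.34·9.6 + 0.27·3.2 + 0.29·8 = 6.50929.
E[X²] = 0.1·1.3642 + 0.34·95.616 + 0.27·13.44 + 0.29·74 = 57.7347.
Var(X) = E[X²] − (E[X])² = 57.7347 − 42.3709 = 15.3638.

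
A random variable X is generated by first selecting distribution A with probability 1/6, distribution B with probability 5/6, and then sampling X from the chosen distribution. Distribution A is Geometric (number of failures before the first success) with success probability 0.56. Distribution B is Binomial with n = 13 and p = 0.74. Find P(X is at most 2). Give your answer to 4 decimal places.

0.1525

Conditional on each component, P(X ≤ 2): A: 0.914816; B: 1.66199e-05.
By total probability, P(X ≤ 2) = 0.166667·0.914816 + 0.833333·1.66199e-05 = 0.152483.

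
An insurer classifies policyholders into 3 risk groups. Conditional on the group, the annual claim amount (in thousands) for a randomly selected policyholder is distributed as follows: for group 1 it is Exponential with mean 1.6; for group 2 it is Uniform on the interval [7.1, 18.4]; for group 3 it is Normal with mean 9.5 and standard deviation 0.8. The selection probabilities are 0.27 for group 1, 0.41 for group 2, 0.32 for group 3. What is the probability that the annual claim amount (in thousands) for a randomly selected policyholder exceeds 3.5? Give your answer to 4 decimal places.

0.7603

Conditional on each group, P(X > 3.5): 1: 0.112197; 2: 1; 3: 1.
By total probability, P(X > 3.5) = 0.27·0.112197 + 0.41·1 + 0.32·1 = 0.760293.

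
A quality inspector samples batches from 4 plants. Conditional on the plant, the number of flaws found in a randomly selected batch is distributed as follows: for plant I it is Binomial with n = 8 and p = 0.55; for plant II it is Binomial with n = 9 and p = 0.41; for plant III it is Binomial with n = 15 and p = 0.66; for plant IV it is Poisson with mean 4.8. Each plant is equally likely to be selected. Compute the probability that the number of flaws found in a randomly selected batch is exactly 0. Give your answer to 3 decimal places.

Conditional on each plant, P(X = 0): I: 0.00168151; II: 0.008663; III: 9.37959e-08; IV: 0.00822975.
By total probability, P(X = 0) = 0.25·0.00168151 + 0.25·0.008663 + 0.25·9.37959e-08 + 0.25·0.00822975 = 0.00464359.

0.005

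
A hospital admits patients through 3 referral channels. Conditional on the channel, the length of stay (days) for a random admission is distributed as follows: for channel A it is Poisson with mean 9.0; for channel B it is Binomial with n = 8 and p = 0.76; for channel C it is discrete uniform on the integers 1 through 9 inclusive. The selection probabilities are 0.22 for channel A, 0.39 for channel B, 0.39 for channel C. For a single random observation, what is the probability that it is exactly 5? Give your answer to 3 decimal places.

0.133

Conditional on each channel, P(X = 5): A: 0.0607269; B: 0.196286; C: 0.111111.
By total probability, P(X = 5) = 0.22·0.0607269 + 0.39·0.196286 + 0.39·0.111111 = 0.133245.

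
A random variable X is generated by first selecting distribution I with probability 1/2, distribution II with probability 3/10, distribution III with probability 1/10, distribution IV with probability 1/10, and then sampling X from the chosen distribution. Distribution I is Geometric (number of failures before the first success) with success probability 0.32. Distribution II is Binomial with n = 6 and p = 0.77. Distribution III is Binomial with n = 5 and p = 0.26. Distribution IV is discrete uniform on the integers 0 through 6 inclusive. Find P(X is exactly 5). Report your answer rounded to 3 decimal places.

Conditional on each component, P(X = 5): I: 0.0465259; II: 0.373536; III: 0.00118814; IV: 0.142857.
By total probability, P(X = 5) = 0.5·0.0465259 + 0.3·0.373536 + 0.1·0.00118814 + 0.1·0.142857 = 0.149728.

0.150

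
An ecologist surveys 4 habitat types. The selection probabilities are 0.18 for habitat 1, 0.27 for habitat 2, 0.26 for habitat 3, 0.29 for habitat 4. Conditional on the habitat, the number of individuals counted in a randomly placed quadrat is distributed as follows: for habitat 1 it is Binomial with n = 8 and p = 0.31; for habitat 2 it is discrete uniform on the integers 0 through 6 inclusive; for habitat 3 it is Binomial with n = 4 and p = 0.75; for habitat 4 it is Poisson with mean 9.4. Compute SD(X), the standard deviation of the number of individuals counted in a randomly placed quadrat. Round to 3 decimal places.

3.624

Per component, 1: μ=2.48, E[X²]=7.8616; 2: μ=3, E[X²]=13; 3: μ=3, E[X²]=9.75; 4: μ=9.4, E[X²]=97.76.
E[X] = 0.18·2.48 + 0.27·3 + 0.26·3 + 0.29·9.4 = 4.7624.
E[X²] = 0.18·7.8616 + 0.27·13 + 0.26·9.75 + 0.29·97.76 = 35.8105.
Var(X) = E[X²] − (E[X])² = 35.8105 − 22.6805 = 13.13.
SD(X) = √13.13 = 3.62354.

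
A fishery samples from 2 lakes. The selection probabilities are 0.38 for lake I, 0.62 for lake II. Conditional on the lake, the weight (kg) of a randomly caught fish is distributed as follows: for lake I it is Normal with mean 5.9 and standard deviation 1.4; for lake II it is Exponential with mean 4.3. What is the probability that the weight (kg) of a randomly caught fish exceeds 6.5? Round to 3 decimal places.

Conditional on each lake, P(X > 6.5): I: 0.334118; II: 0.220551.
By total probability, P(X > 6.5) = 0.38·0.334118 + 0.62·0.220551 = 0.263706.

0.264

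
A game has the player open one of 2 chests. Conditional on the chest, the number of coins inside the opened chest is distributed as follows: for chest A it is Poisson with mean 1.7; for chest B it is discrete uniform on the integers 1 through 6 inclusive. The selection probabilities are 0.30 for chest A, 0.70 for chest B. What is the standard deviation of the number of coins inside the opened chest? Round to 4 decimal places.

1.7978

Per component, A: μ=1.7, E[X²]=4.59; B: μ=3.5, E[X²]=15.1667.
E[X] = 0.3·1.7 + 0.7·3.5 = 2.96.
E[X²] = 0.3·4.59 + 0.7·15.1667 = 11.9937.
Var(X) = E[X²] − (E[X])² = 11.9937 − 8.7616 = 3.23207.
SD(X) = √3.23207 = 1.79779.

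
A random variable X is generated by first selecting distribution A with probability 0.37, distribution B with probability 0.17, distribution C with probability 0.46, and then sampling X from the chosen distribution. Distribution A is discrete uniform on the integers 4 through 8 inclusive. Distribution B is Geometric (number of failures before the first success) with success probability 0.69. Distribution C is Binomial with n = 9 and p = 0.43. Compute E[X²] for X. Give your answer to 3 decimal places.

22.109

For each component E[X²] = Var + (mean)², giving A: 38; B: 0.852972; C: 17.1828.
Overall E[X²] = 0.37·38 + 0.17·0.852972 + 0.46·17.1828 = 22.1091.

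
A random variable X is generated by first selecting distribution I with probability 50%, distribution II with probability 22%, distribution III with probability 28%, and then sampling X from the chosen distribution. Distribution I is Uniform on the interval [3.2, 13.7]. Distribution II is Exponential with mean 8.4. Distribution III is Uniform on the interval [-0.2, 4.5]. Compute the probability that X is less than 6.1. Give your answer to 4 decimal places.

Conditional on each component, P(X < 6.1): I: 0.27619; II: 0.516252; III: 1.
By total probability, P(X < 6.1) = 0.5·0.27619 + 0.22·0.516252 + 0.28·1 = 0.531671.

0.5317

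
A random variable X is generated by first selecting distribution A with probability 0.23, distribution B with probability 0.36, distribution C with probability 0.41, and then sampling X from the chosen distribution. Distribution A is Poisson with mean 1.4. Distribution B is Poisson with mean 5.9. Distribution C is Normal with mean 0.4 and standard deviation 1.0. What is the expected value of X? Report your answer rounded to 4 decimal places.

Component means — A: 1.4; B: 5.9; C: 0.4.
E[X] = 0.23·1.4 + 0.36·5.9 + 0.41·0.4 = 2.61.

2.6100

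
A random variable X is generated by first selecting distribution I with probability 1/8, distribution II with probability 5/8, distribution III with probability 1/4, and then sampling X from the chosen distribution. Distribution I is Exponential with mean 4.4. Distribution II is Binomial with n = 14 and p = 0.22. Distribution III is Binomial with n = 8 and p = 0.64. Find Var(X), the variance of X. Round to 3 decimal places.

5.185

Per component, I: μ=4.4, E[X²]=38.72; II: μ=3.08, E[X²]=11.8888; III: μ=5.12, E[X²]=28.0576.
E[X] = 0.125·4.4 + 0.625·3.08 + 0.25·5.12 = 3.755.
E[X²] = 0.125·38.72 + 0.625·11.8888 + 0.25·28.0576 = 19.2849.
Var(X) = E[X²] − (E[X])² = 19.2849 − 14.1 = 5.18488.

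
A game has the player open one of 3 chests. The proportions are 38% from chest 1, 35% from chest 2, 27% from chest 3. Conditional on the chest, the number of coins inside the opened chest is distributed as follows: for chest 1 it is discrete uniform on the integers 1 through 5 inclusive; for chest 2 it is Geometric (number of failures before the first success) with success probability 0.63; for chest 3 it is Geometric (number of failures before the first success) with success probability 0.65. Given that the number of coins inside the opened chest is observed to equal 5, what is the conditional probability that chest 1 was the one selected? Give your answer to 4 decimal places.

Likelihoods P(X=5 | ·): 1: 0.2; 2: 0.00436867; 3: 0.00341392.
Posterior ∝ prior × likelihood. Numerator for 1: 0.38·0.2 = 0.076.
Normalizing constant: 0.38·0.2 + 0.35·0.00436867 + 0.27·0.00341392 = 0.0784508.
P(1 | observation) = 0.076 / 0.0784508 = 0.96876.

0.9688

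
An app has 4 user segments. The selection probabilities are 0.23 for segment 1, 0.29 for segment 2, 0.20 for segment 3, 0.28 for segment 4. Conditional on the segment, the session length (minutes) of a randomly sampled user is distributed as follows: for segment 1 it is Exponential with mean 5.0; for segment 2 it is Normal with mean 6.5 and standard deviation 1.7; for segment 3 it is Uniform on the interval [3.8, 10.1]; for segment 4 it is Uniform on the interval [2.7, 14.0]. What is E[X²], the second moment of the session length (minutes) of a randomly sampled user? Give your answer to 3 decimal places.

57.414

For each component E[X²] = Var + (mean)², giving 1: 50; 2: 45.14; 3: 51.61; 4: 80.3633.
Overall E[X²] = 0.23·50 + 0.29·45.14 + 0.2·51.61 + 0.28·80.3633 = 57.4143.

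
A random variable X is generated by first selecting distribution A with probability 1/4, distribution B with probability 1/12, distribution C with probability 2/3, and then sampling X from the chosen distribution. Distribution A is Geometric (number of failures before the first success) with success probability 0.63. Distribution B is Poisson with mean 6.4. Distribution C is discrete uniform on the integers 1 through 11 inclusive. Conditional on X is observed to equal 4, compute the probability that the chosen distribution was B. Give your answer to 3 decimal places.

Likelihoods P(X=4 | ·): A: 0.0118072; B: 0.116151; C: 0.0909091.
Posterior ∝ prior × likelihood. Numerator for B: 0.0833333·0.116151 = 0.00967927.
Normalizing constant: 0.25·0.0118072 + 0.0833333·0.116151 + 0.666667·0.0909091 = 0.0732371.
P(B | observation) = 0.00967927 / 0.0732371 = 0.132163.

0.132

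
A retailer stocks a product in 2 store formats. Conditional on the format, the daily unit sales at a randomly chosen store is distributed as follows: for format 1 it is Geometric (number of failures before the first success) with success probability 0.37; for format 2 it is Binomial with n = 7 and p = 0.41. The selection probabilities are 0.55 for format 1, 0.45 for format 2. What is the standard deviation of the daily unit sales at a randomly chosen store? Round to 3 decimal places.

1.905

Per component, 1: μ=1.7027, E[X²]=7.5011; 2: μ=2.87, E[X²]=9.9302.
E[X] = 0.55·1.7027 + 0.45·2.87 = 2.22799.
E[X²] = 0.55·7.5011 + 0.45·9.9302 = 8.59419.
Var(X) = E[X²] − (E[X])² = 8.59419 − 4.96392 = 3.63027.
SD(X) = √3.63027 = 1.90533.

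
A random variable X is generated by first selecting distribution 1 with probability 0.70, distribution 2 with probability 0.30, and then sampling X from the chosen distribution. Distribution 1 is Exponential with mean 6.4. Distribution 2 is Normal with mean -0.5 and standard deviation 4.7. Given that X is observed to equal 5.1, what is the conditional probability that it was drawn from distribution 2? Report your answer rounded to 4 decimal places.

0.2025

Likelihoods f(5.1 | ·): 1: 0.0704274; 2: 0.0417388.
Posterior ∝ prior × likelihood. Numerator for 2: 0.3·0.0417388 = 0.0125216.
Normalizing constant: 0.7·0.0704274 + 0.3·0.0417388 = 0.0618208.
P(2 | observation) = 0.0125216 / 0.0618208 = 0.202547.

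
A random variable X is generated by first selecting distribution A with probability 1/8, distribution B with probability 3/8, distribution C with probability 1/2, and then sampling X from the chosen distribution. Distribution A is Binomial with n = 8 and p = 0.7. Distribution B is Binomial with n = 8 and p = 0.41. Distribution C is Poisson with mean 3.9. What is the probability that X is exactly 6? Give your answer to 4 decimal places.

Conditional on each component, P(X = 6): A: 0.296475; B: 0.0462983; C: 0.0989251.
By total probability, P(X = 6) = 0.125·0.296475 + 0.375·0.0462983 + 0.5·0.0989251 = 0.103884.

0.1039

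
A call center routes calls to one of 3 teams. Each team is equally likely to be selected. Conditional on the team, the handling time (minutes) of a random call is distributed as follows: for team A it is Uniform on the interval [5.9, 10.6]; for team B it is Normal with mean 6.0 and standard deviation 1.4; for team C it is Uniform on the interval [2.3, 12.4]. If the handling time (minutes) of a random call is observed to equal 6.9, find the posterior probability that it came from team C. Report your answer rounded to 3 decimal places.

0.182

Likelihoods f(6.9 | ·): A: 0.212766; B: 0.231762; C: 0.0990099.
Posterior ∝ prior × likelihood. Numerator for C: 0.333333·0.0990099 = 0.0330033.
Normalizing constant: 0.333333·0.212766 + 0.333333·0.231762 + 0.333333·0.0990099 = 0.181179.
P(C | observation) = 0.0330033 / 0.181179 = 0.182158.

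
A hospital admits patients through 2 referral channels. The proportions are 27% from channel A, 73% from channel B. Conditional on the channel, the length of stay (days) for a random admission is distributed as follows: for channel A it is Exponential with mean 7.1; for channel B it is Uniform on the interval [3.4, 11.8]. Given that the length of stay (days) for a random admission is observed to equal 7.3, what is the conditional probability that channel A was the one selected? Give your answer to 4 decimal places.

0.1353

Likelihoods f(7.3 | ·): A: 0.0503748; B: 0.119048.
Posterior ∝ prior × likelihood. Numerator for A: 0.27·0.0503748 = 0.0136012.
Normalizing constant: 0.27·0.0503748 + 0.73·0.119048 = 0.100506.
P(A | observation) = 0.0136012 / 0.100506 = 0.135327.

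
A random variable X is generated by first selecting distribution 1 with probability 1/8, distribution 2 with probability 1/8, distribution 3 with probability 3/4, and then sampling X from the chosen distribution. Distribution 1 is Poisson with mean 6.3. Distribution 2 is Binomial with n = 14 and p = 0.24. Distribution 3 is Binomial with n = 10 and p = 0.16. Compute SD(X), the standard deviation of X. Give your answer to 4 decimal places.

Per component, 1: μ=6.3, E[X²]=45.99; 2: μ=3.36, E[X²]=13.8432; 3: μ=1.6, E[X²]=3.904.
E[X] = 0.125·6.3 + 0.125·3.36 + 0.75·1.6 = 2.4075.
E[X²] = 0.125·45.99 + 0.125·13.8432 + 0.75·3.904 = 10.4071.
Var(X) = E[X²] − (E[X])² = 10.4071 − 5.79606 = 4.61109.
SD(X) = √4.61109 = 2.14735.

2.1473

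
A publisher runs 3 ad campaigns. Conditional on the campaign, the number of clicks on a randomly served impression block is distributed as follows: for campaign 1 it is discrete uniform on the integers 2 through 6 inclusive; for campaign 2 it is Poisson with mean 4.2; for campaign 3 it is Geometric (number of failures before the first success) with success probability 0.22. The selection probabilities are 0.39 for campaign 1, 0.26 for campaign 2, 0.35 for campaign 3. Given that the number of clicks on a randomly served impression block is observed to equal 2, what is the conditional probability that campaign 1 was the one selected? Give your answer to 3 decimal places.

0.490

Likelihoods P(X=2 | ·): 1: 0.2; 2: 0.132261; 3: 0.133848.
Posterior ∝ prior × likelihood. Numerator for 1: 0.39·0.2 = 0.078.
Normalizing constant: 0.39·0.2 + 0.26·0.132261 + 0.35·0.133848 = 0.159235.
P(1 | observation) = 0.078 / 0.159235 = 0.489843.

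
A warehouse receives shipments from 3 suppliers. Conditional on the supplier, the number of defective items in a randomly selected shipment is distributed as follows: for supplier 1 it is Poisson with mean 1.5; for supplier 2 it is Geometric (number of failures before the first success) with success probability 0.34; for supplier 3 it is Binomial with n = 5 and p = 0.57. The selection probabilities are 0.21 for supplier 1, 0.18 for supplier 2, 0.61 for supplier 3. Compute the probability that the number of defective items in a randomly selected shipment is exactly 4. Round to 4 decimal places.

0.1599

Conditional on each supplier, P(X = 4): 1: 0.0470665; 2: 0.0645141; 3: 0.226954.
By total probability, P(X = 4) = 0.21·0.0470665 + 0.18·0.0645141 + 0.61·0.226954 = 0.159938.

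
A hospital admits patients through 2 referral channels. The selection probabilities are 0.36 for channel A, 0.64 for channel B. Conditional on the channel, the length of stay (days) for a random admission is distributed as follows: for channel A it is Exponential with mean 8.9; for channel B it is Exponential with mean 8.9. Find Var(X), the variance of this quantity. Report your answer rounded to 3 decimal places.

Per component, A: μ=8.9, E[X²]=158.42; B: μ=8.9, E[X²]=158.42.
E[X] = 0.36·8.9 + 0.64·8.9 = 8.9.
E[X²] = 0.36·158.42 + 0.64·158.42 = 158.42.
Var(X) = E[X²] − (E[X])² = 158.42 − 79.21 = 79.21.

79.210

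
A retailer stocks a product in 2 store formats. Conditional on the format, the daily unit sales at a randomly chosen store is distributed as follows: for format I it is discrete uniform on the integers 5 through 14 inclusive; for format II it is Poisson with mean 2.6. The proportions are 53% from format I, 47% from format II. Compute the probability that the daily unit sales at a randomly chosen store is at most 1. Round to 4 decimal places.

Conditional on each format, P(X ≤ 1): I: 0; II: 0.267385.
By total probability, P(X ≤ 1) = 0.53·0 + 0.47·0.267385 = 0.125671.

0.1257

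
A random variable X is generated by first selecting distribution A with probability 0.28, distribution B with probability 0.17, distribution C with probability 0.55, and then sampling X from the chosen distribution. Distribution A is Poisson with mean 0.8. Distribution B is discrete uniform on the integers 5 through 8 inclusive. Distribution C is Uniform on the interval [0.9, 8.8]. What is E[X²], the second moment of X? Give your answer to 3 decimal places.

For each component E[X²] = Var + (mean)², giving A: 1.44; B: 43.5; C: 28.7233.
Overall E[X²] = 0.28·1.44 + 0.17·43.5 + 0.55·28.7233 = 23.596.

23.596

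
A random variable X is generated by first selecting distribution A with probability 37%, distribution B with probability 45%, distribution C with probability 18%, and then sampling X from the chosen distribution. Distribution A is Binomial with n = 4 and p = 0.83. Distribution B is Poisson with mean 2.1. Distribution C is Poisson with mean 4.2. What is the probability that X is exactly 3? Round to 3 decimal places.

0.262

Conditional on each component, P(X = 3): A: 0.388815; B: 0.189011; C: 0.185165.
By total probability, P(X = 3) = 0.37·0.388815 + 0.45·0.189011 + 0.18·0.185165 = 0.262247.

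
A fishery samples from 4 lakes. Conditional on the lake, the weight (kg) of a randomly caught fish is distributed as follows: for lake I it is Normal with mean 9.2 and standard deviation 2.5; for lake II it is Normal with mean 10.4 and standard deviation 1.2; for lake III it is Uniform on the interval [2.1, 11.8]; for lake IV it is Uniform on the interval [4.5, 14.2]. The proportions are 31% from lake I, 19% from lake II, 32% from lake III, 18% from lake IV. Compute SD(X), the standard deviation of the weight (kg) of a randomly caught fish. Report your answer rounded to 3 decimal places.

Per component, I: μ=9.2, E[X²]=90.89; II: μ=10.4, E[X²]=109.6; III: μ=6.95, E[X²]=56.1433; IV: μ=9.35, E[X²]=95.2633.
E[X] = 0.31·9.2 + 0.19·10.4 + 0.32·6.95 + 0.18·9.35 = 8.735.
E[X²] = 0.31·90.89 + 0.19·109.6 + 0.32·56.1433 + 0.18·95.2633 = 84.1132.
Var(X) = E[X²] − (E[X])² = 84.1132 − 76.3002 = 7.81294.
SD(X) = √7.81294 = 2.79516.

2.795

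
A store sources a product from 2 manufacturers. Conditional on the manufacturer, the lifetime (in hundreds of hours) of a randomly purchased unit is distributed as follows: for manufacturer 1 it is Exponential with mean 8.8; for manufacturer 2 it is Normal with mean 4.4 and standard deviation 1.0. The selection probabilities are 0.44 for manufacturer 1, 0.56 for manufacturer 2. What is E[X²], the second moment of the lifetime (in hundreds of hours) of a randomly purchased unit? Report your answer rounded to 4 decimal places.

79.5488

For each component E[X²] = Var + (mean)², giving 1: 154.88; 2: 20.36.
Overall E[X²] = 0.44·154.88 + 0.56·20.36 = 79.5488.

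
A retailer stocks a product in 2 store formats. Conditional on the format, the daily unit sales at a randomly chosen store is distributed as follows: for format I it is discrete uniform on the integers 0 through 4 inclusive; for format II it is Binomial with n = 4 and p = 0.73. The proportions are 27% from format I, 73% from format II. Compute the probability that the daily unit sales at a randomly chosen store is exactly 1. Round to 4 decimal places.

Conditional on each format, P(X = 1): I: 0.2; II: 0.0574744.
By total probability, P(X = 1) = 0.27·0.2 + 0.73·0.0574744 = 0.0959563.

0.0960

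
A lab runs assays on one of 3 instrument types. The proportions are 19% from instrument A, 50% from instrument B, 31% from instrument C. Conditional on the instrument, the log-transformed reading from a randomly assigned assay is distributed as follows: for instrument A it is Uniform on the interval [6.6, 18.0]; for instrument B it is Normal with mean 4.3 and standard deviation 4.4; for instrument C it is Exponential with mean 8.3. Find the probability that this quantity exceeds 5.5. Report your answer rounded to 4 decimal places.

Conditional on each instrument, P(X > 5.5): A: 1; B: 0.392531; C: 0.515483.
By total probability, P(X > 5.5) = 0.19·1 + 0.5·0.392531 + 0.31·0.515483 = 0.546066.

0.5461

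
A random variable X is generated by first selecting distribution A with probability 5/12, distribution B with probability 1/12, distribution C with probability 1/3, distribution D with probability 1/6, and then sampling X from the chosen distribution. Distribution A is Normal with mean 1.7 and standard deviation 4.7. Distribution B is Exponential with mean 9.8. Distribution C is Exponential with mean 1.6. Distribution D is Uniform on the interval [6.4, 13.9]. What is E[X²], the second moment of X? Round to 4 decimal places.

For each component E[X²] = Var + (mean)², giving A: 24.98; B: 192.08; C: 5.12; D: 107.71.
Overall E[X²] = 0.416667·24.98 + 0.0833333·192.08 + 0.333333·5.12 + 0.166667·107.71 = 46.0733.

46.0733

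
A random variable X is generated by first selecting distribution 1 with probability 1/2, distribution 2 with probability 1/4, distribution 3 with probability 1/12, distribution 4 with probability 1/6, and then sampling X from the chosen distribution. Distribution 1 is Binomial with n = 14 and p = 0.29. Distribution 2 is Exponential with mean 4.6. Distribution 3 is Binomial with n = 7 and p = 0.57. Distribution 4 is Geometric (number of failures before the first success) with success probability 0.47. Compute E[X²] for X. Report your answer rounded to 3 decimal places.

22.345

For each component E[X²] = Var + (mean)², giving 1: 19.3662; 2: 42.32; 3: 17.6358; 4: 3.67089.
Overall E[X²] = 0.5·19.3662 + 0.25·42.32 + 0.0833333·17.6358 + 0.166667·3.67089 = 22.3446.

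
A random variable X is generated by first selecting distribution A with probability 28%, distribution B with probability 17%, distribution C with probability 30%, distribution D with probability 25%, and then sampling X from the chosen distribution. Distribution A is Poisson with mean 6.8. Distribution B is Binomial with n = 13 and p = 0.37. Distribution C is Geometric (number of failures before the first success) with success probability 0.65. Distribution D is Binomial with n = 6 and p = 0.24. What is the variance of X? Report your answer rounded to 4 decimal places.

Per component, A: μ=6.8, E[X²]=53.04; B: μ=4.81, E[X²]=26.1664; C: μ=0.538462, E[X²]=1.11834; D: μ=1.44, E[X²]=3.168.
E[X] = 0.28·6.8 + 0.17·4.81 + 0.3·0.538462 + 0.25·1.44 = 3.24324.
E[X²] = 0.28·53.04 + 0.17·26.1664 + 0.3·1.11834 + 0.25·3.168 = 20.427.
Var(X) = E[X²] − (E[X])² = 20.427 − 10.5186 = 9.9084.

9.9084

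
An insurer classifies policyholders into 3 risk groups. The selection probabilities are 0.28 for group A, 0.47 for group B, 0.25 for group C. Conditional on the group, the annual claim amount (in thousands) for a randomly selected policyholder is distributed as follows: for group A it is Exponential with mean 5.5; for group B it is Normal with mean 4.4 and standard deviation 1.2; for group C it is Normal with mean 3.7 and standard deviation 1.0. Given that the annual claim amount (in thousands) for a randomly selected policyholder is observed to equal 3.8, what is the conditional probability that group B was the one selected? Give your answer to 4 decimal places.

0.5250

Likelihoods f(3.8 | ·): A: 0.0911128; B: 0.293388; C: 0.396953.
Posterior ∝ prior × likelihood. Numerator for B: 0.47·0.293388 = 0.137892.
Normalizing constant: 0.28·0.0911128 + 0.47·0.293388 + 0.25·0.396953 = 0.262642.
P(B | observation) = 0.137892 / 0.262642 = 0.52502.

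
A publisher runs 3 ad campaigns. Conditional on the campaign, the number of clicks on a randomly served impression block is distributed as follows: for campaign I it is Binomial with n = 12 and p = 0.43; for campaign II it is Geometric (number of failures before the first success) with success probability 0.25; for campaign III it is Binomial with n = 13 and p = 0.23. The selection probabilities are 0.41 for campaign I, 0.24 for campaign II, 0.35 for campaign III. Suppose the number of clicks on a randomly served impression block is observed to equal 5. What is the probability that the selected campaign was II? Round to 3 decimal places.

Likelihoods P(X=5 | ·): I: 0.22761; II: 0.0593262; III: 0.102363.
Posterior ∝ prior × likelihood. Numerator for II: 0.24·0.0593262 = 0.0142383.
Normalizing constant: 0.41·0.22761 + 0.24·0.0593262 + 0.35·0.102363 = 0.143385.
P(II | observation) = 0.0142383 / 0.143385 = 0.0993007.

0.099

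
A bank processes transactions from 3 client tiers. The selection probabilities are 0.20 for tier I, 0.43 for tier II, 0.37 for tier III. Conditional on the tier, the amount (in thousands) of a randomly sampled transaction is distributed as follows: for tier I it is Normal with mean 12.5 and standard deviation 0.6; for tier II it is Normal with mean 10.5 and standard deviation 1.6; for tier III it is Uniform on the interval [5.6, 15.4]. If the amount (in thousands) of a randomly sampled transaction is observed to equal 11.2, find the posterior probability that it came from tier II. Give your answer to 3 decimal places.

Likelihoods f(11.2 | ·): I: 0.0635877; II: 0.226583; III: 0.102041.
Posterior ∝ prior × likelihood. Numerator for II: 0.43·0.226583 = 0.0974306.
Normalizing constant: 0.2·0.0635877 + 0.43·0.226583 + 0.37·0.102041 = 0.147903.
P(II | observation) = 0.0974306 / 0.147903 = 0.658745.

0.659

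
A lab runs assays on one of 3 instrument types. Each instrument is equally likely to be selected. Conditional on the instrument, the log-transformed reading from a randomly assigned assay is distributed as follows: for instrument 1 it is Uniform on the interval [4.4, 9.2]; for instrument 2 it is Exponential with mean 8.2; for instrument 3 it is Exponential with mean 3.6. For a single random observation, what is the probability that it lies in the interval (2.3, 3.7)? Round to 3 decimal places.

0.096

Conditional on each instrument, P(2.3 < X < 3.7): 1: 0; 2: 0.118564; 3: 0.170077.
By total probability, P(2.3 < X < 3.7) = 0.333333·0 + 0.333333·0.118564 + 0.333333·0.170077 = 0.0962139.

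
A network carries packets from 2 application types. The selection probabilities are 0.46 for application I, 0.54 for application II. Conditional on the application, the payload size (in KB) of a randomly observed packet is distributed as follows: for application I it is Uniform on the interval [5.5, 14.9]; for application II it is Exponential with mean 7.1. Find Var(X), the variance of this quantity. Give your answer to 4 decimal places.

Per component, I: μ=10.2, E[X²]=111.403; II: μ=7.1, E[X²]=100.82.
E[X] = 0.46·10.2 + 0.54·7.1 = 8.526.
E[X²] = 0.46·111.403 + 0.54·100.82 = 105.688.
Var(X) = E[X²] − (E[X])² = 105.688 − 72.6927 = 32.9957.

32.9957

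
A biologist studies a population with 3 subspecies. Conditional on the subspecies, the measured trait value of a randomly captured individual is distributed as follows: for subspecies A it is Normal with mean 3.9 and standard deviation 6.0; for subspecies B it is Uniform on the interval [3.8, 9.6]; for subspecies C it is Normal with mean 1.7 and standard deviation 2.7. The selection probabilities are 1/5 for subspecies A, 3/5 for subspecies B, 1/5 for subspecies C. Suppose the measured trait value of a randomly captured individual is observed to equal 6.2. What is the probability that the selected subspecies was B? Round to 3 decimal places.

0.840

Likelihoods f(6.2 | ·): A: 0.0617803; B: 0.172414; C: 0.0368434.
Posterior ∝ prior × likelihood. Numerator for B: 0.6·0.172414 = 0.103448.
Normalizing constant: 0.2·0.0617803 + 0.6·0.172414 + 0.2·0.0368434 = 0.123173.
P(B | observation) = 0.103448 / 0.123173 = 0.839861.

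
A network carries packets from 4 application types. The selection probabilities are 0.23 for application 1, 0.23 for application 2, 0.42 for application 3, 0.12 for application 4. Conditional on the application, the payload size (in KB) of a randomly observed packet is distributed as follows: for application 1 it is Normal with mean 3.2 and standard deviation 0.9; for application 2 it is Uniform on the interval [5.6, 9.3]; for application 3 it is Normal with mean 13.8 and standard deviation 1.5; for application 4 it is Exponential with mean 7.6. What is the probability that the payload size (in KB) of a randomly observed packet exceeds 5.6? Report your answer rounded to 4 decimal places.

0.7083

Conditional on each application, P(X > 5.6): 1: 0.00383038; 2: 1; 3: 1; 4: 0.478623.
By total probability, P(X > 5.6) = 0.23·0.00383038 + 0.23·1 + 0.42·1 + 0.12·0.478623 = 0.708316.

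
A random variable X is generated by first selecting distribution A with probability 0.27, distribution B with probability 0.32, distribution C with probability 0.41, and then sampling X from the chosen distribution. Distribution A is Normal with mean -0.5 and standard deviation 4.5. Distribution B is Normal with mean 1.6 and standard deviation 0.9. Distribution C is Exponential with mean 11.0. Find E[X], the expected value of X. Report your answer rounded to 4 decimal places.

Component means — A: -0.5; B: 1.6; C: 11.
E[X] = 0.27·-0.5 + 0.32·1.6 + 0.41·11 = 4.887.

4.8870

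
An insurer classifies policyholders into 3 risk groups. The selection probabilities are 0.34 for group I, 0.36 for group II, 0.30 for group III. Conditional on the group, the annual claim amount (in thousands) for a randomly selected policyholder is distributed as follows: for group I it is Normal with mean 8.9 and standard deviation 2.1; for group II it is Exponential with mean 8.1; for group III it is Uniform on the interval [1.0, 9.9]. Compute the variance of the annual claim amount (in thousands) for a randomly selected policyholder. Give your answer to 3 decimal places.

Per component, I: μ=8.9, E[X²]=83.62; II: μ=8.1, E[X²]=131.22; III: μ=5.45, E[X²]=36.3033.
E[X] = 0.34·8.9 + 0.36·8.1 + 0.3·5.45 = 7.577.
E[X²] = 0.34·83.62 + 0.36·131.22 + 0.3·36.3033 = 86.561.
Var(X) = E[X²] − (E[X])² = 86.561 − 57.4109 = 29.1501.

29.150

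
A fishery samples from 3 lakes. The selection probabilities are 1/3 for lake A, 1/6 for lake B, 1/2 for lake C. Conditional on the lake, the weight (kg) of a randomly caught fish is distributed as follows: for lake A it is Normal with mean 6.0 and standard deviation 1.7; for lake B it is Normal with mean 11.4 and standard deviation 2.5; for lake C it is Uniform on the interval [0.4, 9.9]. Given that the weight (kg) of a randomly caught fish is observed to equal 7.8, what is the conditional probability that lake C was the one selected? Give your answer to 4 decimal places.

0.4932

Likelihoods f(7.8 | ·): A: 0.133973; B: 0.056584; C: 0.105263.
Posterior ∝ prior × likelihood. Numerator for C: 0.5·0.105263 = 0.0526316.
Normalizing constant: 0.333333·0.133973 + 0.166667·0.056584 + 0.5·0.105263 = 0.10672.
P(C | observation) = 0.0526316 / 0.10672 = 0.493176.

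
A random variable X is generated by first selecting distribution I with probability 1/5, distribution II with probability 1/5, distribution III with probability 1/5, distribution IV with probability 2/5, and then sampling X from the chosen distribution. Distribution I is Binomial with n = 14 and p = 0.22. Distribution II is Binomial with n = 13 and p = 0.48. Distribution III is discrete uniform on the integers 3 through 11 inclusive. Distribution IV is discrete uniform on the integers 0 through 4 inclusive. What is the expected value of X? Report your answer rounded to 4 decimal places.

Component means — I: 3.08; II: 6.24; III: 7; IV: 2.
E[X] = 0.2·3.08 + 0.2·6.24 + 0.2·7 + 0.4·2 = 4.064.

4.0640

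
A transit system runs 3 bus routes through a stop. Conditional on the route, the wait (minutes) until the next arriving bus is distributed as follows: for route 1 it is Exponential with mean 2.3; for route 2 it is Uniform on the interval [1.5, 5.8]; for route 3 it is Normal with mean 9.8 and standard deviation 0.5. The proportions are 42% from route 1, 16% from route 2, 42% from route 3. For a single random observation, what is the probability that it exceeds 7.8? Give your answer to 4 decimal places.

Conditional on each route, P(X > 7.8): 1: 0.0336647; 2: 0; 3: 0.999968.
By total probability, P(X > 7.8) = 0.42·0.0336647 + 0.16·0 + 0.42·0.999968 = 0.434126.

0.4341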